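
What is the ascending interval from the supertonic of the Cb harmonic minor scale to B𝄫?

minor sixth

The supertonic of Cb harmonic minor is Db.
Db up to Bbb: letters D→B make it a sixth; 8 semitones makes it minor.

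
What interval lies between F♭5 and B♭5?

augmented fourth

The letter names run F→B, a span of 3 letter steps, so the interval is some kind of fourth.
Fb to Bb is 6 semitones. A perfect fourth is 5, so 6 makes it augmented.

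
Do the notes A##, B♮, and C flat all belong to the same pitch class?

Yes

A## is pitch class 11; B is pitch class 11; Cb is pitch class 11.
All spellings map to pitch class 11, so they are enharmonically equivalent.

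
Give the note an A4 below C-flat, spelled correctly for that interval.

Gbb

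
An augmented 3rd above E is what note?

A third above E lands on the letter G.
An augmented third spans 5 semitones, so E moves to pitch class 9. On the letter G that is G##.

G##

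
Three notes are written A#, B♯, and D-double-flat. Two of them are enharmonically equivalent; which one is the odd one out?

In 12-tone equal temperament, enharmonic equivalents share a pitch class. A# is pitch class 10; B# is pitch class 0; Dbb is pitch class 0.
B# and Dbb share pitch class 0, while A# is pitch class 10.

A#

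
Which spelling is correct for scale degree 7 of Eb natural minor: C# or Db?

Each scale degree takes a distinct letter name. Degree 7 of a scale on E must use the letter D.
Db and C# are enharmonically the same pitch, but only Db uses the letter D, so it is the correct spelling here.

Db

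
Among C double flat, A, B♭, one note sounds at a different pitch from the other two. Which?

In 12-tone equal temperament, enharmonic equivalents share a pitch class. Cbb is pitch class 10; A is pitch class 9; Bb is pitch class 10.
Cbb and Bb share pitch class 10, while A is pitch class 9.

A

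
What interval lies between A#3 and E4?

diminished fifth

Counting letters A–B–C–D–E gives a fifth.
A#→E = 6 semitones, 1 narrower than the perfect fifth (7), so diminished.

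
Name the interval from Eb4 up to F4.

Counting letters E–F gives a second.
Eb→F = 2 semitones, exactly the major second.

major second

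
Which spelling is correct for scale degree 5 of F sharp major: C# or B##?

C#

Each scale degree takes a distinct letter name. Degree 5 of a scale on F must use the letter C.
C# and B## are enharmonically the same pitch, but only C# uses the letter C, so it is the correct spelling here.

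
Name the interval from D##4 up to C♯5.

diminished seventh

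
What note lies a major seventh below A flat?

Bbb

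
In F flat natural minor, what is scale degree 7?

Ebb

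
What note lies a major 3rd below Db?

Bbb

D down a major third is Bb, so the target letter is B.
From Db, a major third is 4 semitones down: Bbb.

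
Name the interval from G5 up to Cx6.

Counting letters G–A–B–C gives a fourth.
G→C## = 7 semitones, 2 wider than the perfect fourth (5), so doubly augmented.

doubly augmented fourth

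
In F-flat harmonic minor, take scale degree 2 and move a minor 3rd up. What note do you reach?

Bbb

Scale degree 2 of Fb harmonic minor is Gb.
A minor third (3 semitones) above Gb lands on the letter B, giving Bbb.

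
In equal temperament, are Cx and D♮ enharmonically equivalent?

C## is pitch class 2; D is pitch class 2.
All spellings map to pitch class 2, so they are enharmonically equivalent.

Yes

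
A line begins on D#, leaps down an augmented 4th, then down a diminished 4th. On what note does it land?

An augmented fourth down from D# is A (letter A, 6 semitones down).
A diminished fourth down from A is E# (letter E, 4 semitones down).

E#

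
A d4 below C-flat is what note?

G

A fourth below C lands on the letter G.
A diminished fourth spans 4 semitones, so Cb moves to pitch class 7. On the letter G that is G.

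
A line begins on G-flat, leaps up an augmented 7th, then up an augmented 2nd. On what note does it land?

G##

An augmented seventh up from Gb is F# (letter F, 12 semitones up).
An augmented second up from F# is G## (letter G, 3 semitones up).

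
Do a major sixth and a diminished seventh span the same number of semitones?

A major sixth spans 9 semitones; a diminished seventh spans 9.
They are enharmonically equivalent.

Yes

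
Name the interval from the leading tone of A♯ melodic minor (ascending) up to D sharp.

The leading tone of A# melodic minor (ascending) is G##.
G## up to D#: letters G→D make it a fifth; 6 semitones makes it diminished.

diminished fifth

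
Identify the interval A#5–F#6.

minor sixth

The letter names run A→F, a span of 5 letter steps, so the interval is some kind of sixth.
A# to F# is 8 semitones. A major sixth is 9, so 8 makes it minor.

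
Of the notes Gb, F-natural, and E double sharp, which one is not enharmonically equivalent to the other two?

F

In 12-tone equal temperament, enharmonic equivalents share a pitch class. Gb is pitch class 6; F is pitch class 5; E## is pitch class 6.
Gb and E## share pitch class 6, while F is pitch class 5.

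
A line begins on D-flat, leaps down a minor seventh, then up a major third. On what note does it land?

G

A minor seventh down from Db is Eb (letter E, 10 semitones down).
A major third up from Eb is G (letter G, 4 semitones up).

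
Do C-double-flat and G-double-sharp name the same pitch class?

No

Cbb is pitch class 10; G## is pitch class 9.
The pitch classes differ (10 vs. 9), so they are not enharmonic equivalents.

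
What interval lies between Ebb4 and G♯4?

doubly augmented third

Counting letters E–F–G gives a third.
Ebb→G# = 6 semitones, 2 wider than the major third (4), so doubly augmented.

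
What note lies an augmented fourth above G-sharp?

C##

A fourth above G lands on the letter C.
An augmented fourth spans 6 semitones, so G# moves to pitch class 2. On the letter C that is C##.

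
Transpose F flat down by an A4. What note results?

Cbb

A fourth below F lands on the letter C.
An augmented fourth spans 6 semitones, so Fb moves to pitch class 10. On the letter C that is Cbb.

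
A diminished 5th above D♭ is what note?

A fifth above D lands on the letter A.
A diminished fifth spans 6 semitones, so Db moves to pitch class 7. On the letter A that is Abb.

Abb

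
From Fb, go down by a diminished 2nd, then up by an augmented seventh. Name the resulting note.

D##

A diminished second down from Fb is E (letter E, 0 semitones down).
An augmented seventh up from E is D## (letter D, 12 semitones up).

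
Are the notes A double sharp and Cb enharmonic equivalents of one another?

Yes

A## is pitch class 11; Cb is pitch class 11.
All spellings map to pitch class 11, so they are enharmonically equivalent.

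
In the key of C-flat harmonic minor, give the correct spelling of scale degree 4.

Degree 4 takes the letter 3 steps above C, which is F.
In harmonic minor, degree 4 sits 5 semitones above the tonic. Cb + 5 semitones is pitch class 4, spelled on F as Fb.

Fb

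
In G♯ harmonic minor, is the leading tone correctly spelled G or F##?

Each scale degree takes a distinct letter name. Degree 7 of a scale on G must use the letter F.
F## and G are enharmonically the same pitch, but only F## uses the letter F, so it is the correct spelling here.

F##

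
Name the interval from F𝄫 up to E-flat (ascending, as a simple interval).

augmented seventh

The letter names run F→E, a span of 6 letter steps, so the interval is some kind of seventh.
Fbb to Eb is 12 semitones. A major seventh is 11, so 12 makes it augmented.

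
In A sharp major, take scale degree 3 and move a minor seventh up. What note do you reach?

Scale degree 3 of A# major is C##.
A minor seventh (10 semitones) above C## lands on the letter B, giving B#.

B#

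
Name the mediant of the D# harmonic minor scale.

The D# harmonic minor scale runs D# E# F# G# A# B C##.
Degree 3 is F#.

F#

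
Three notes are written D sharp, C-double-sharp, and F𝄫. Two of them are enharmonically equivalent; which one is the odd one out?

C##

In 12-tone equal temperament, enharmonic equivalents share a pitch class. D# is pitch class 3; C## is pitch class 2; Fbb is pitch class 3.
D# and Fbb share pitch class 3, while C## is pitch class 2.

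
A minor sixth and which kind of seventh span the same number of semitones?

A minor sixth spans 8 semitones.
A seventh spanning 8 semitones is doubly diminished (the major seventh is 11).

doubly diminished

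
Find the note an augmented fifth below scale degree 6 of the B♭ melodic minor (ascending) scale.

Cb

Scale degree 6 of Bb melodic minor (ascending) is G.
An augmented fifth (8 semitones) below G lands on the letter C, giving Cb.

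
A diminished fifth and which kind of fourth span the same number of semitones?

A diminished fifth spans 6 semitones.
A fourth spanning 6 semitones is augmented (the perfect fourth is 5).

augmented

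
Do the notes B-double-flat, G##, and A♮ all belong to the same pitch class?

Yes

Bbb = pitch class 9 and G## = pitch class 9 and A = pitch class 9 — the same pitch class, so they are enharmonic equivalents.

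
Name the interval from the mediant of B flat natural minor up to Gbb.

The mediant of Bb natural minor is Db.
Db up to Gbb: letters D→G make it a fourth; 4 semitones makes it diminished.

diminished fourth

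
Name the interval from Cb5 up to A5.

The letter names run C→A, a span of 5 letter steps, so the interval is some kind of sixth.
Cb to A is 10 semitones. A major sixth is 9, so 10 makes it augmented.

augmented sixth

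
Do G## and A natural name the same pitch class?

G## = pitch class 9 and A = pitch class 9 — the same pitch class, so they are enharmonic equivalents.

Yes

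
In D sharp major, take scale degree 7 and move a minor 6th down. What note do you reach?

E##

Scale degree 7 of D# major is C##.
A minor sixth (8 semitones) below C## lands on the letter E, giving E##.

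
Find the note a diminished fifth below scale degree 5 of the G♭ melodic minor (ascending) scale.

Scale degree 5 of Gb melodic minor (ascending) is Db.
A diminished fifth (6 semitones) below Db lands on the letter G, giving G.

G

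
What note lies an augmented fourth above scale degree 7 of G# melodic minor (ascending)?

B##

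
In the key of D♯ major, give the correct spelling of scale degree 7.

C##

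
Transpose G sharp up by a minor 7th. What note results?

F#

A seventh above G lands on the letter F.
A minor seventh spans 10 semitones, so G# moves to pitch class 6. On the letter F that is F#.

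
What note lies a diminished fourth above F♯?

Bb

A fourth above F lands on the letter B.
A diminished fourth spans 4 semitones, so F# moves to pitch class 10. On the letter B that is Bb.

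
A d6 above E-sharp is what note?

C

E up a major sixth is C#, so the target letter is C.
From E#, a diminished sixth is 7 semitones up: C.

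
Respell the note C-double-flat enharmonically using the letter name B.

Bb

Cbb is pitch class 10. The letter B alone is pitch class 11.
To reach pitch class 10 from B requires an offset of -1 semitone, i.e. flat: Bb.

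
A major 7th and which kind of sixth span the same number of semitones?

doubly augmented

A major seventh spans 11 semitones.
A sixth spanning 11 semitones is doubly augmented (the major sixth is 9).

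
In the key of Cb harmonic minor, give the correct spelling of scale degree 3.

Ebb

Degree 3 takes the letter 2 steps above C, which is E.
In harmonic minor, degree 3 sits 3 semitones above the tonic. Cb + 3 semitones is pitch class 2, spelled on E as Ebb.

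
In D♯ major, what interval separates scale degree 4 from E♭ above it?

Scale degree 4 of D# major is G#.
G# up to Eb: letters G→E make it a sixth; 7 semitones makes it diminished.

diminished sixth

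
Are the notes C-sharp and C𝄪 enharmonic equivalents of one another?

C# is pitch class 1; C## is pitch class 2.
The pitch classes differ (1 vs. 2), so they are not enharmonic equivalents.

No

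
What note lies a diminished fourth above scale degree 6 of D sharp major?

Scale degree 6 of D# major is B#.
A diminished fourth (4 semitones) above B# lands on the letter E, giving E.

E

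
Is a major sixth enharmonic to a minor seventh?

A major sixth spans 9 semitones; a minor seventh spans 10.
The spans differ, so they are not enharmonic equivalents.

No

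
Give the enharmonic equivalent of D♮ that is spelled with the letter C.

C##

Plain C sits 2 semitones below D, so on the letter C the same pitch needs a double sharp: C##.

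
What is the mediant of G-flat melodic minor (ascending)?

Bbb

The Gb melodic minor (ascending) scale runs Gb Ab Bbb Cb Db Eb F.
Degree 3 is Bbb.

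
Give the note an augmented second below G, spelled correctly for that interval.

G down a major second is F, so the target letter is F.
From G, an augmented second is 3 semitones down: Fb.

Fb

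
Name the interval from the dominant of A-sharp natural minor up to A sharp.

perfect fourth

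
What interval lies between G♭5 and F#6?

augmented seventh

The letter names run G→F, a span of 6 letter steps, so the interval is some kind of seventh.
Gb to F# is 12 semitones. A major seventh is 11, so 12 makes it augmented.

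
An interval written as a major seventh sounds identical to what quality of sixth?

A major seventh spans 11 semitones.
A sixth spanning 11 semitones is doubly augmented (the major sixth is 9).

doubly augmented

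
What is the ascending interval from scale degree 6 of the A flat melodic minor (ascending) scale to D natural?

major sixth

Scale degree 6 of Ab melodic minor (ascending) is F.
F up to D: letters F→D make it a sixth; 9 semitones makes it major.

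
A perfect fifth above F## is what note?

C##

F up a perfect fifth is C, so the target letter is C.
From F##, a perfect fifth is 7 semitones up: C##.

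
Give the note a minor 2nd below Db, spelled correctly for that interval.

A second below D lands on the letter C.
A minor second spans 1 semitone, so Db moves to pitch class 0. On the letter C that is C.

C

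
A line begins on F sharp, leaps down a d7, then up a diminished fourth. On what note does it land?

C#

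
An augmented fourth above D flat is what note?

A fourth above D lands on the letter G.
An augmented fourth spans 6 semitones, so Db moves to pitch class 7. On the letter G that is G.

G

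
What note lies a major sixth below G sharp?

G down a major sixth is Bb, so the target letter is B.
From G#, a major sixth is 9 semitones down: B.

B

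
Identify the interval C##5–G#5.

diminished fifth

Counting letters C–D–E–F–G gives a fifth.
C##→G# = 6 semitones, 1 narrower than the perfect fifth (7), so diminished.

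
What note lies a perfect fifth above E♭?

Bb

A fifth above E lands on the letter B.
A perfect fifth spans 7 semitones, so Eb moves to pitch class 10. On the letter B that is Bb.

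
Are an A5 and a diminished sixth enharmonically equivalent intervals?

No

An augmented fifth spans 8 semitones; a diminished sixth spans 7.
The spans differ, so they are not enharmonic equivalents.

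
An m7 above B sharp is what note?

B up a major seventh is A#, so the target letter is A.
From B#, a minor seventh is 10 semitones up: A#.

A#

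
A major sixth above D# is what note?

A sixth above D lands on the letter B.
A major sixth spans 9 semitones, so D# moves to pitch class 0. On the letter B that is B#.

B#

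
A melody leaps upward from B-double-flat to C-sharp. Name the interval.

The letter names run B→C, a span of 1 letter step, so the interval is some kind of second.
Bbb to C# is 4 semitones. A major second is 2, so 4 makes it doubly augmented.

doubly augmented second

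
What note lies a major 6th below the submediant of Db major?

Db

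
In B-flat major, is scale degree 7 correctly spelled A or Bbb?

A

Each scale degree takes a distinct letter name. Degree 7 of a scale on B must use the letter A.
A and Bbb are enharmonically the same pitch, but only A uses the letter A, so it is the correct spelling here.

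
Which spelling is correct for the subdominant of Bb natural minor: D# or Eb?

Eb

Each scale degree takes a distinct letter name. Degree 4 of a scale on B must use the letter E.
Eb and D# are enharmonically the same pitch, but only Eb uses the letter E, so it is the correct spelling here.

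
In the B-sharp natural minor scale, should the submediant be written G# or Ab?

G#

Each scale degree takes a distinct letter name. Degree 6 of a scale on B must use the letter G.
G# and Ab are enharmonically the same pitch, but only G# uses the letter G, so it is the correct spelling here.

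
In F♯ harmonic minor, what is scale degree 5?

C#

Degree 5 takes the letter 4 steps above F, which is C.
In harmonic minor, degree 5 sits 7 semitones above the tonic. F# + 7 semitones is pitch class 1, spelled on C as C#.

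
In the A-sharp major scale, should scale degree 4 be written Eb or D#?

D#

Each scale degree takes a distinct letter name. Degree 4 of a scale on A must use the letter D.
D# and Eb are enharmonically the same pitch, but only D# uses the letter D, so it is the correct spelling here.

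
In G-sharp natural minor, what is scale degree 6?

E

The G# natural minor scale runs G# A# B C# D# E F#.
Degree 6 is E.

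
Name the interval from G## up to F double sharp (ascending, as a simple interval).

The letter names run G→F, a span of 6 letter steps, so the interval is some kind of seventh.
G## to F## is 10 semitones. A major seventh is 11, so 10 makes it minor.

minor seventh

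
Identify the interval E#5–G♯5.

minor third

Counting letters E–F–G gives a third.
E#→G# = 3 semitones, 1 narrower than the major third (4), so minor.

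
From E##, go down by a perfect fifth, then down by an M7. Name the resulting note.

A perfect fifth down from E## is A## (letter A, 7 semitones down).
A major seventh down from A## is B# (letter B, 11 semitones down).

B#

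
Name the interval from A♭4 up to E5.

The letter names run A→E, a span of 4 letter steps, so the interval is some kind of fifth.
Ab to E is 8 semitones. A perfect fifth is 7, so 8 makes it augmented.

augmented fifth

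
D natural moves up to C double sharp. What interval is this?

Counting letters D–E–F–G–A–B–C gives a seventh.
D→C## = 12 semitones, 1 wider than the major seventh (11), so augmented.

augmented seventh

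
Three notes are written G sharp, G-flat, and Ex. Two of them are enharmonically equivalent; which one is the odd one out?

G#

In 12-tone equal temperament, enharmonic equivalents share a pitch class. G# is pitch class 8; Gb is pitch class 6; E## is pitch class 6.
Gb and E## share pitch class 6, while G# is pitch class 8.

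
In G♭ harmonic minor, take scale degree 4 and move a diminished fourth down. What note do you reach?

Scale degree 4 of Gb harmonic minor is Cb.
A diminished fourth (4 semitones) below Cb lands on the letter G, giving G.

G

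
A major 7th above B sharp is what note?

A##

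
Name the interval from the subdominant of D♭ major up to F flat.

The subdominant of Db major is Gb.
Gb up to Fb: letters G→F make it a seventh; 10 semitones makes it minor.

minor seventh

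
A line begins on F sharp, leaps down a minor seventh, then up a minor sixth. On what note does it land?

E

A minor seventh down from F# is G# (letter G, 10 semitones down).
A minor sixth up from G# is E (letter E, 8 semitones up).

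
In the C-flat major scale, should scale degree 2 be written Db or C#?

Each scale degree takes a distinct letter name. Degree 2 of a scale on C must use the letter D.
Db and C# are enharmonically the same pitch, but only Db uses the letter D, so it is the correct spelling here.

Db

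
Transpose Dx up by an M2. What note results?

E##

A second above D lands on the letter E.
A major second spans 2 semitones, so D## moves to pitch class 6. On the letter E that is E##.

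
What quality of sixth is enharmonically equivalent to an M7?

A major seventh spans 11 semitones.
A sixth spanning 11 semitones is doubly augmented (the major sixth is 9).

doubly augmented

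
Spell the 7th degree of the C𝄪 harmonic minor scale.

The C## harmonic minor scale runs C## D## E# F## G## A# B##.
Degree 7 is B##.

B##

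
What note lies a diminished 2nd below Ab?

A second below A lands on the letter G.
A diminished second spans 0 semitones, so Ab moves to pitch class 8. On the letter G that is G#.

G#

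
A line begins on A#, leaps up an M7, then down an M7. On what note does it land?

A#

A major seventh up from A# is G## (letter G, 11 semitones up).
A major seventh down from G## is A# (letter A, 11 semitones down).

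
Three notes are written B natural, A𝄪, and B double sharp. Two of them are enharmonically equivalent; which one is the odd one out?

B##

In 12-tone equal temperament, enharmonic equivalents share a pitch class. B is pitch class 11; A## is pitch class 11; B## is pitch class 1.
B and A## share pitch class 11, while B## is pitch class 1.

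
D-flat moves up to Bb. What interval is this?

Counting letters D–E–F–G–A–B gives a sixth.
Db→Bb = 9 semitones, exactly the major sixth.

major sixth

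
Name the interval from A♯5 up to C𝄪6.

major third

Counting letters A–B–C gives a third.
A#→C## = 4 semitones, exactly the major third.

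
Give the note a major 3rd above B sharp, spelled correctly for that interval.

B up a major third is D#, so the target letter is D.
From B#, a major third is 4 semitones up: D##.

D##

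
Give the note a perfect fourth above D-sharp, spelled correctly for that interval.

G#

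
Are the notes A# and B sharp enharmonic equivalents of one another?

No

A# is pitch class 10; B# is pitch class 0.
The pitch classes differ (10 vs. 0), so they are not enharmonic equivalents.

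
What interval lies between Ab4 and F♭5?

Counting letters A–B–C–D–E–F gives a sixth.
Ab→Fb = 8 semitones, 1 narrower than the major sixth (9), so minor.

minor sixth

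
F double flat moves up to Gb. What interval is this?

augmented second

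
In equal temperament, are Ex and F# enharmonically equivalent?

Yes

E## is pitch class 6; F# is pitch class 6.
All spellings map to pitch class 6, so they are enharmonically equivalent.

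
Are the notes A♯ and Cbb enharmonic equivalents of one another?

Yes

A# = pitch class 10 and Cbb = pitch class 10 — the same pitch class, so they are enharmonic equivalents.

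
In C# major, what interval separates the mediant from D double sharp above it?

The mediant of C# major is E#.
E# up to D##: letters E→D make it a seventh; 11 semitones makes it major.

major seventh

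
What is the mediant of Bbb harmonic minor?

Dbb

The Bbb harmonic minor scale runs Bbb Cb Dbb Ebb Fb Gbb Ab.
Degree 3 is Dbb.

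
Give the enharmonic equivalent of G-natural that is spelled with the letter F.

Plain F sits 2 semitones below G, so on the letter F the same pitch needs a double sharp: F##.

F##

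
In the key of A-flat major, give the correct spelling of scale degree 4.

Db

Degree 4 takes the letter 3 steps above A, which is D.
In major, degree 4 sits 5 semitones above the tonic. Ab + 5 semitones is pitch class 1, spelled on D as Db.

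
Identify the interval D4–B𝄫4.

The letter names run D→B, a span of 5 letter steps, so the interval is some kind of sixth.
D to Bbb is 7 semitones. A major sixth is 9, so 7 makes it diminished.

diminished sixth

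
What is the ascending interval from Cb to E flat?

major third

Counting letters C–D–E gives a third.
Cb→Eb = 4 semitones, exactly the major third.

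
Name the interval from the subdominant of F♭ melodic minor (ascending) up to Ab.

major seventh

The subdominant of Fb melodic minor (ascending) is Bbb.
Bbb up to Ab: letters B→A make it a seventh; 11 semitones makes it major.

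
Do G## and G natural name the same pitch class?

No

G## is pitch class 9; G is pitch class 7.
The pitch classes differ (9 vs. 7), so they are not enharmonic equivalents.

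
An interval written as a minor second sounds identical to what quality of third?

A minor second spans 1 semitone.
A third spanning 1 semitone is doubly diminished (the major third is 4).

doubly diminished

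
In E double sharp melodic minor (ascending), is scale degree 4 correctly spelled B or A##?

Each scale degree takes a distinct letter name. Degree 4 of a scale on E must use the letter A.
A## and B are enharmonically the same pitch, but only A## uses the letter A, so it is the correct spelling here.

A##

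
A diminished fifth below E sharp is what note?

A##

A fifth below E lands on the letter A.
A diminished fifth spans 6 semitones, so E# moves to pitch class 11. On the letter A that is A##.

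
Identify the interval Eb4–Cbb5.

Counting letters E–F–G–A–B–C gives a sixth.
Eb→Cbb = 7 semitones, 2 narrower than the major sixth (9), so diminished.

diminished sixth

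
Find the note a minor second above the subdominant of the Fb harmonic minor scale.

Cbb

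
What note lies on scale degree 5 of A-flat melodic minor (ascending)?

Eb

The Ab melodic minor (ascending) scale runs Ab Bb Cb Db Eb F G.
Degree 5 is Eb.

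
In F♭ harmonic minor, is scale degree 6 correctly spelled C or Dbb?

Each scale degree takes a distinct letter name. Degree 6 of a scale on F must use the letter D.
Dbb and C are enharmonically the same pitch, but only Dbb uses the letter D, so it is the correct spelling here.

Dbb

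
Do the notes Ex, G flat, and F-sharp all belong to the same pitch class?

Yes

E## = pitch class 6 and Gb = pitch class 6 and F# = pitch class 6 — the same pitch class, so they are enharmonic equivalents.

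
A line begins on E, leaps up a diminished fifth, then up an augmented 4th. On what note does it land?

E

A diminished fifth up from E is Bb (letter B, 6 semitones up).
An augmented fourth up from Bb is E (letter E, 6 semitones up).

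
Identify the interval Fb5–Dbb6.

Counting letters F–G–A–B–C–D gives a sixth.
Fb→Dbb = 8 semitones, 1 narrower than the major sixth (9), so minor.

minor sixth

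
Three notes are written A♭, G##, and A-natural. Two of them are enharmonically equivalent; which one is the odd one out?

Ab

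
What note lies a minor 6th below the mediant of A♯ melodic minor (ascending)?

The mediant of A# melodic minor (ascending) is C#.
A minor sixth (8 semitones) below C# lands on the letter E, giving E#.

E#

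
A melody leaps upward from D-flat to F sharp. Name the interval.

augmented third

The letter names run D→F, a span of 2 letter steps, so the interval is some kind of third.
Db to F# is 5 semitones. A major third is 4, so 5 makes it augmented.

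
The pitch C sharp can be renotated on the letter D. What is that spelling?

C# is pitch class 1. The letter D alone is pitch class 2.
To reach pitch class 1 from D requires an offset of -1 semitone, i.e. flat: Db.

Db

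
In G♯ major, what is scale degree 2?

A#

Degree 2 takes the letter 1 step above G, which is A.
In major, degree 2 sits 2 semitones above the tonic. G# + 2 semitones is pitch class 10, spelled on A as A#.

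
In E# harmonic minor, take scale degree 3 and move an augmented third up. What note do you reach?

Scale degree 3 of E# harmonic minor is G#.
An augmented third (5 semitones) above G# lands on the letter B, giving B##.

B##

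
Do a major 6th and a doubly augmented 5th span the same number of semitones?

A major sixth spans 9 semitones; a doubly augmented fifth spans 9.
They are enharmonically equivalent.

Yes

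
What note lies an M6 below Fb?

Abb

F down a major sixth is Ab, so the target letter is A.
From Fb, a major sixth is 9 semitones down: Abb.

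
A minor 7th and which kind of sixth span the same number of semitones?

augmented

A minor seventh spans 10 semitones.
A sixth spanning 10 semitones is augmented (the major sixth is 9).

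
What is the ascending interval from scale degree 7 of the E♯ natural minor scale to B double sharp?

Scale degree 7 of E# natural minor is D#.
D# up to B##: letters D→B make it a sixth; 10 semitones makes it augmented.

augmented sixth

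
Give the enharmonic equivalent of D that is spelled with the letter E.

Ebb

Plain E sits 2 semitones above D, so on the letter E the same pitch needs a double flat: Ebb.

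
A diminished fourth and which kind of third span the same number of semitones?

major

A diminished fourth spans 4 semitones.
A third spanning 4 semitones is major (the major third is 4).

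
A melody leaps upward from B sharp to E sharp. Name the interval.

Counting letters B–C–D–E gives a fourth.
B#→E# = 5 semitones, exactly the perfect fourth.

perfect fourth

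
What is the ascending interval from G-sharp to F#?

minor seventh

Counting letters G–A–B–C–D–E–F gives a seventh.
G#→F# = 10 semitones, 1 narrower than the major seventh (11), so minor.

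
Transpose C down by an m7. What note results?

D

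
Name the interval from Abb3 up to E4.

The letter names run A→E, a span of 4 letter steps, so the interval is some kind of fifth.
Abb to E is 9 semitones. A perfect fifth is 7, so 9 makes it doubly augmented.

doubly augmented fifth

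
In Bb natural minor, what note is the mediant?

Degree 3 takes the letter 2 steps above B, which is D.
In natural minor, degree 3 sits 3 semitones above the tonic. Bb + 3 semitones is pitch class 1, spelled on D as Db.

Db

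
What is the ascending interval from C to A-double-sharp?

Counting letters C–D–E–F–G–A gives a sixth.
C→A## = 11 semitones, 2 wider than the major sixth (9), so doubly augmented.

doubly augmented sixth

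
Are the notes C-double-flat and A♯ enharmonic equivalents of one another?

Yes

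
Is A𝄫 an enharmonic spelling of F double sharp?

Yes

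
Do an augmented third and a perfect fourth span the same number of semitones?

An augmented third spans 5 semitones; a perfect fourth spans 5.
They are enharmonically equivalent.

Yes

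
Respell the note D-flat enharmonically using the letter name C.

Db is pitch class 1. The letter C alone is pitch class 0.
To reach pitch class 1 from C requires an offset of +1 semitone, i.e. sharp: C#.

C#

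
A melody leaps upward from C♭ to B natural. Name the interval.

Counting letters C–D–E–F–G–A–B gives a seventh.
Cb→B = 12 semitones, 1 wider than the major seventh (11), so augmented.

augmented seventh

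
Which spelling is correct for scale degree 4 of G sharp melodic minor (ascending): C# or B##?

Each scale degree takes a distinct letter name. Degree 4 of a scale on G must use the letter C.
C# and B## are enharmonically the same pitch, but only C# uses the letter C, so it is the correct spelling here.

C#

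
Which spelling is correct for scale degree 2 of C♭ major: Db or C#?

Db

Each scale degree takes a distinct letter name. Degree 2 of a scale on C must use the letter D.
Db and C# are enharmonically the same pitch, but only Db uses the letter D, so it is the correct spelling here.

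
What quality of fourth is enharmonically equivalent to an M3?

A major third spans 4 semitones.
A fourth spanning 4 semitones is diminished (the perfect fourth is 5).

diminished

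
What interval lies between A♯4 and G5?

The letter names run A→G, a span of 6 letter steps, so the interval is some kind of seventh.
A# to G is 9 semitones. A major seventh is 11, so 9 makes it diminished.

diminished seventh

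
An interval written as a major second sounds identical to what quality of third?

A major second spans 2 semitones.
A third spanning 2 semitones is diminished (the major third is 4).

diminished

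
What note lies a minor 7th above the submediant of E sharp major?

B#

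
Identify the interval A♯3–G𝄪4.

The letter names run A→G, a span of 6 letter steps, so the interval is some kind of seventh.
A# to G## is 11 semitones. A major seventh is 11, so 11 makes it major.

major seventh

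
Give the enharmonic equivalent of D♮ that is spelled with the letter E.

Ebb

D is pitch class 2. The letter E alone is pitch class 4.
To reach pitch class 2 from E requires an offset of -2 semitones, i.e. double flat: Ebb.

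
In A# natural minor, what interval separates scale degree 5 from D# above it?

minor seventh

Scale degree 5 of A# natural minor is E#.
E# up to D#: letters E→D make it a seventh; 10 semitones makes it minor.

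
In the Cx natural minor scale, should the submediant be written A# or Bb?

Each scale degree takes a distinct letter name. Degree 6 of a scale on C must use the letter A.
A# and Bb are enharmonically the same pitch, but only A# uses the letter A, so it is the correct spelling here.

A#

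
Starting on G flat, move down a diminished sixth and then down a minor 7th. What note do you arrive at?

C#

A diminished sixth down from Gb is B (letter B, 7 semitones down).
A minor seventh down from B is C# (letter C, 10 semitones down).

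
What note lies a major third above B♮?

D#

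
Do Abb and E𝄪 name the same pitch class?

No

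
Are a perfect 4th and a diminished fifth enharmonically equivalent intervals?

No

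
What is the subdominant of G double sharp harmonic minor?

Degree 4 takes the letter 3 steps above G, which is C.
In harmonic minor, degree 4 sits 5 semitones above the tonic. G## + 5 semitones is pitch class 2, spelled on C as C##.

C##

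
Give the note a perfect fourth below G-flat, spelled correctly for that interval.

A fourth below G lands on the letter D.
A perfect fourth spans 5 semitones, so Gb moves to pitch class 1. On the letter D that is Db.

Db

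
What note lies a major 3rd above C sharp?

E#

C up a major third is E, so the target letter is E.
From C#, a major third is 4 semitones up: E#.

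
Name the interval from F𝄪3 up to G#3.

minor second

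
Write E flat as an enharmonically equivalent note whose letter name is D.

Eb is pitch class 3. The letter D alone is pitch class 2.
To reach pitch class 3 from D requires an offset of +1 semitone, i.e. sharp: D#.

D#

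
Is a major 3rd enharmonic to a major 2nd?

No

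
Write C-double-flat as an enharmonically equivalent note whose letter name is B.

Bb

Plain B sits 1 semitone above Cbb, so on the letter B the same pitch needs a flat: Bb.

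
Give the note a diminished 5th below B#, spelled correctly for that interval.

E##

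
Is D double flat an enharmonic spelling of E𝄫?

No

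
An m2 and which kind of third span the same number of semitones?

doubly diminished

A minor second spans 1 semitone.
A third spanning 1 semitone is doubly diminished (the major third is 4).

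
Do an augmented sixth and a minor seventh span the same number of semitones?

An augmented sixth spans 10 semitones; a minor seventh spans 10.
They are enharmonically equivalent.

Yes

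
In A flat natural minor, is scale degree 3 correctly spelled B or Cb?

Cb

Each scale degree takes a distinct letter name. Degree 3 of a scale on A must use the letter C.
Cb and B are enharmonically the same pitch, but only Cb uses the letter C, so it is the correct spelling here.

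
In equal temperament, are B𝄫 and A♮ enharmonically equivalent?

Bbb = pitch class 9 and A = pitch class 9 — the same pitch class, so they are enharmonic equivalents.

Yes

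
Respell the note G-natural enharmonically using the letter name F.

G is pitch class 7. The letter F alone is pitch class 5.
To reach pitch class 7 from F requires an offset of +2 semitones, i.e. double sharp: F##.

F##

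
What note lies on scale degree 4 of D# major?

Degree 4 takes the letter 3 steps above D, which is G.
In major, degree 4 sits 5 semitones above the tonic. D# + 5 semitones is pitch class 8, spelled on G as G#.

G#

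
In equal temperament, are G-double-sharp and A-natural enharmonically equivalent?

G## is pitch class 9; A is pitch class 9.
All spellings map to pitch class 9, so they are enharmonically equivalent.

Yes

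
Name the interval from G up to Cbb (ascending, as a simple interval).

doubly diminished fourth

The letter names run G→C, a span of 3 letter steps, so the interval is some kind of fourth.
G to Cbb is 3 semitones. A perfect fourth is 5, so 3 makes it doubly diminished.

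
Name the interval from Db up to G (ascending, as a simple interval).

augmented fourth

The letter names run D→G, a span of 3 letter steps, so the interval is some kind of fourth.
Db to G is 6 semitones. A perfect fourth is 5, so 6 makes it augmented.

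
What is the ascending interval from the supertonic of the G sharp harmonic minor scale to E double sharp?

augmented fifth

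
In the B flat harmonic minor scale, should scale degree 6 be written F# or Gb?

Each scale degree takes a distinct letter name. Degree 6 of a scale on B must use the letter G.
Gb and F# are enharmonically the same pitch, but only Gb uses the letter G, so it is the correct spelling here.

Gb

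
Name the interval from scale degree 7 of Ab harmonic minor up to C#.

Scale degree 7 of Ab harmonic minor is G.
G up to C#: letters G→C make it a fourth; 6 semitones makes it augmented.

augmented fourth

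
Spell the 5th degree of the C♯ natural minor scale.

The C# natural minor scale runs C# D# E F# G# A B.
Degree 5 is G#.

G#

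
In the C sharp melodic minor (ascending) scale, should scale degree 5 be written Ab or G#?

G#

Each scale degree takes a distinct letter name. Degree 5 of a scale on C must use the letter G.
G# and Ab are enharmonically the same pitch, but only G# uses the letter G, so it is the correct spelling here.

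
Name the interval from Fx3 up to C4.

The letter names run F→C, a span of 4 letter steps, so the interval is some kind of fifth.
F## to C is 5 semitones. A perfect fifth is 7, so 5 makes it doubly diminished.

doubly diminished fifth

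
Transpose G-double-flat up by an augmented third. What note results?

Bb

A third above G lands on the letter B.
An augmented third spans 5 semitones, so Gbb moves to pitch class 10. On the letter B that is Bb.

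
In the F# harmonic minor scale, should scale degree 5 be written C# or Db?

Each scale degree takes a distinct letter name. Degree 5 of a scale on F must use the letter C.
C# and Db are enharmonically the same pitch, but only C# uses the letter C, so it is the correct spelling here.

C#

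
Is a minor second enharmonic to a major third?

No

A minor second spans 1 semitone; a major third spans 4.
The spans differ, so they are not enharmonic equivalents.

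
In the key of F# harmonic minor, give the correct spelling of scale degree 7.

Degree 7 takes the letter 6 steps above F, which is E.
In harmonic minor, degree 7 sits 11 semitones above the tonic. F# + 11 semitones is pitch class 5, spelled on E as E#.

E#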